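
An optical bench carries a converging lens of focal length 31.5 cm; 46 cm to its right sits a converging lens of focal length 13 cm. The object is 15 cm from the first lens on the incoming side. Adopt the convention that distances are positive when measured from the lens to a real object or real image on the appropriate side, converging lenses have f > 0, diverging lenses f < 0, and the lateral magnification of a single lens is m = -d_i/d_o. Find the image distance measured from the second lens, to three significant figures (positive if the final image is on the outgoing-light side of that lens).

15.7 cm

Applying the thin-lens equation to the first lens, 1/31.5 = 1/15 + 1/d_i1, which gives d_i1 = -28.636 cm.
The intermediate image is virtual, 28.636 cm to the left of lens 1, so d_o2 = L - d_i1 = 46 - (-28.636) = 74.636 cm.
Applying the thin-lens equation again with f_2 = 13 cm and d_o2 = 74.636 cm gives d_i2 = 15.742 cm.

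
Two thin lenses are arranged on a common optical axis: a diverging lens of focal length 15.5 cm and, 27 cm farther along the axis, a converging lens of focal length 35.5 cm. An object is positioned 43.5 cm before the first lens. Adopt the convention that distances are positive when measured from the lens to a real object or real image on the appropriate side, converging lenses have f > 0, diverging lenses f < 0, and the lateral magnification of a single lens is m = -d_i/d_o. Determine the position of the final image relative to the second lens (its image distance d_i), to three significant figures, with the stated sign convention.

466 cm

First lens: d_i1 = 1/(1/(-15.5) - 1/43.5) = -11.428 cm.
The intermediate image is virtual, 11.428 cm to the left of lens 1, so d_o2 = L - d_i1 = 27 - (-11.428) = 38.428 cm.
Second lens: d_i2 = 1/(1/35.5 - 1/(38.428)) = 465.918 cm.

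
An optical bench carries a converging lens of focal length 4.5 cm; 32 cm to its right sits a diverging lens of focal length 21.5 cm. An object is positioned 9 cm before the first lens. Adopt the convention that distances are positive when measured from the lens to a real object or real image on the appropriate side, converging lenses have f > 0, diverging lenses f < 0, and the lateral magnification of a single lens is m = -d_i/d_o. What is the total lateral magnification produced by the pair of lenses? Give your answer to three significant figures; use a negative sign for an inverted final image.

-0.483

First lens: d_i1 = 1/(1/4.5 - 1/9) = 9.000 cm.
m_1 = -(9.000)/9 = -1.0000.
That image sits 23.000 cm in front of the second lens, so d_o2 = 23.000 cm.
Second lens: d_i2 = 1/(1/(-21.5) - 1/(23.000)) = -11.112 cm.
m_2 = -(-11.112)/(23.000) = 0.4831.
Overall magnification: m = m_1 m_2 = -0.4831.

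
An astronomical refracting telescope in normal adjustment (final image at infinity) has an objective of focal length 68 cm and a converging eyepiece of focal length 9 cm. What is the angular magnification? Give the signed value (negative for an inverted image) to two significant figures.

M = -f_obj/f_eye = -68/(9) = -7.556.

-7.6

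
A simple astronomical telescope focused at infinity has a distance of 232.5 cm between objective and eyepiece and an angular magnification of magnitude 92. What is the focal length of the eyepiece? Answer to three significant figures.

2.50 cm

In normal adjustment the tube length equals f_obj + f_eye and |M| = f_obj/f_eye.
So f_obj = 92 f_eye and 92 f_eye + f_eye = 232.5 cm, giving f_eye = 232.5/93 = 2.500 cm and f_obj = 230.000 cm.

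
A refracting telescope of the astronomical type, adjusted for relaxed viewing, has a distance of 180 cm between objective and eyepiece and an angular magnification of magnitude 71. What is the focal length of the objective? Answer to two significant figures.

In normal adjustment the tube length equals f_obj + f_eye and |M| = f_obj/f_eye.
So f_obj = 71 f_eye and 71 f_eye + f_eye = 180 cm, giving f_eye = 180/72 = 2.500 cm and f_obj = 177.500 cm.

180 cm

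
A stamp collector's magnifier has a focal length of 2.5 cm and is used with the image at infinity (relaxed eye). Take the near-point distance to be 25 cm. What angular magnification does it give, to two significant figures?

M = D/f = 25/2.5 = 10.000.

10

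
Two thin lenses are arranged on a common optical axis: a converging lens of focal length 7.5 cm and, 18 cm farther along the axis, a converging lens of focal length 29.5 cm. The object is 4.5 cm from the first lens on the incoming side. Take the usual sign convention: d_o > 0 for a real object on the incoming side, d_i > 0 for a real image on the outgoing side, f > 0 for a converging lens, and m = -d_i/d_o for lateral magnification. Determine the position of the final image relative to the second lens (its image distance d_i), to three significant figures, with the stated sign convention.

-3450 cm

First lens: d_i1 = 1/(1/7.5 - 1/4.5) = -11.250 cm.
With d_i1 < 0 the first image is virtual and lies on the object side; the object distance for lens 2 is d_o2 = 18 - (-11.250) = 29.250 cm.
Second lens: d_i2 = 1/(1/29.5 - 1/(29.250)) = -3451.500 cm.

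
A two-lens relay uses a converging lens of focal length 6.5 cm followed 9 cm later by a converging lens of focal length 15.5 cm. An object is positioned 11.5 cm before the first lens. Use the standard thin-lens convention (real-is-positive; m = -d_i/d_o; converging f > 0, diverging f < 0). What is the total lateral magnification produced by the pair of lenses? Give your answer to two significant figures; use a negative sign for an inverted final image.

-0.94

Applying the thin-lens equation to the first lens, 1/6.5 = 1/11.5 + 1/d_i1, which gives d_i1 = 14.950 cm.
Its lateral magnification is m_1 = -d_i1/d_o1 = -(14.950)/11.5 = -1.3000.
Since 14.950 cm > 9 cm, the first image lies past the second lens and serves as a virtual object: d_o2 = L - d_i1 = -5.950 cm.
Applying the thin-lens equation again with f_2 = 15.5 cm and d_o2 = -5.950 cm gives d_i2 = 4.300 cm.
m_2 = -(4.300)/(-5.950) = 0.7226.
Total m = m_1 x m_2 = (-1.3000)(0.7226) = -0.9394.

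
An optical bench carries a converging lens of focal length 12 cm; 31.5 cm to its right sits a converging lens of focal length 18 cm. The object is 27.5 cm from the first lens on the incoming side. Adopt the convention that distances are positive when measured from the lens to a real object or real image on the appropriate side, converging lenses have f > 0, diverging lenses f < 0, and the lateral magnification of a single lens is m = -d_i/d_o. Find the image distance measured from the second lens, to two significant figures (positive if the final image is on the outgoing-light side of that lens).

Applying the thin-lens equation to the first lens, 1/12 = 1/27.5 + 1/d_i1, which gives d_i1 = 21.290 cm.
That image sits 10.210 cm in front of the second lens, so d_o2 = 10.210 cm.
Applying the thin-lens equation again with f_2 = 18 cm and d_o2 = 10.210 cm gives d_i2 = -23.590 cm.

-24 cm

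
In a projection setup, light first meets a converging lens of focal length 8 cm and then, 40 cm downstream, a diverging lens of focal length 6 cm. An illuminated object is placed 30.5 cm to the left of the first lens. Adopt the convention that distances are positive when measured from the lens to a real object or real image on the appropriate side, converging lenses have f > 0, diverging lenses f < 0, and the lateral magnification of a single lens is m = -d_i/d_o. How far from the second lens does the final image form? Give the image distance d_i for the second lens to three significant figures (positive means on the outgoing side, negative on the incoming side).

-4.98 cm

First lens: d_i1 = 1/(1/8 - 1/30.5) = 10.844 cm.
The intermediate image is 10.844 cm to the right of lens 1, so d_o2 = L - d_i1 = 40 - 10.844 = 29.156 cm.
Second lens: d_i2 = 1/(1/(-6) - 1/(29.156)) = -4.976 cm.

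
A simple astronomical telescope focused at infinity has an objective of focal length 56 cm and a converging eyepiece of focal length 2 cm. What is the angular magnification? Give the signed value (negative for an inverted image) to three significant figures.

-28.0

M = -f_obj/f_eye = -56/(2) = -28.000.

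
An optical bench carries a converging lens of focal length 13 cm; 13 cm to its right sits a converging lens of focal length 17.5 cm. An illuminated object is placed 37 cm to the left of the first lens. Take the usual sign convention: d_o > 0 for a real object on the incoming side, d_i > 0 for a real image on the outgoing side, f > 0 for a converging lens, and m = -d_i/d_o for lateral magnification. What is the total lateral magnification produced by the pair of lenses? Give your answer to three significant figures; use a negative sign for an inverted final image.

-0.386

First lens: d_i1 = 1/(1/13 - 1/37) = 20.042 cm.
m_1 = -(20.042)/37 = -0.5417.
This image would form 20.042 cm past lens 1, i.e. 7.042 cm beyond lens 2, so it is a virtual object for lens 2: d_o2 = 13 - 20.042 = -7.042 cm.
Second lens: d_i2 = 1/(1/17.5 - 1/(-7.042)) = 5.021 cm.
m_2 = -(5.021)/(-7.042) = 0.7131.
Overall magnification: m = m_1 m_2 = -0.3862.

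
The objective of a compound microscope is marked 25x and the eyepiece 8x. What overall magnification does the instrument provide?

200

The overall magnification of a compound microscope is the product of the objective and eyepiece magnifications:
M = M_obj x M_eye = 25 x 8 = 200.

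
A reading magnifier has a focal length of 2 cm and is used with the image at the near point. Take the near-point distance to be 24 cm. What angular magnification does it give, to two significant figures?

13

M = 1 + D/f = 1 + 24/2 = 13.000.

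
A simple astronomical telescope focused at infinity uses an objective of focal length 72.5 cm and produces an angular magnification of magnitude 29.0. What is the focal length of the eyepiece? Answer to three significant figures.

2.50 cm

|M| = f_obj/f_eye, so f_eye = f_obj/|M| = 72.5/29.0 = 2.500 cm.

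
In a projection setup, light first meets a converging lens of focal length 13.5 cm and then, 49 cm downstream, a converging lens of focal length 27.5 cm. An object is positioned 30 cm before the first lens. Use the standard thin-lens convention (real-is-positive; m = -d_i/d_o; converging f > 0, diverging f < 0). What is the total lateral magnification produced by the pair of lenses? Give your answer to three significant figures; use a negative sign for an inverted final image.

-7.39

Lens 1: 1/d_i1 = 1/f_1 - 1/d_o1 = 1/13.5 - 1/30 = 0.04074 cm^-1, so d_i1 = 24.545 cm.
m_1 = -(24.545)/30 = -0.8182.
Object distance for lens 2: d_o2 = 49 - 24.545 = 24.455 cm.
Lens 2: 1/d_i2 = 1/f_2 - 1/d_o2 = 1/27.5 - 1/(24.455) = -0.00453 cm^-1, so d_i2 = -220.821 cm.
m_2 = -(-220.821)/(24.455) = 9.0299.
The system's lateral magnification is m_1 m_2 = (-0.8182)(9.0299) = -7.3881.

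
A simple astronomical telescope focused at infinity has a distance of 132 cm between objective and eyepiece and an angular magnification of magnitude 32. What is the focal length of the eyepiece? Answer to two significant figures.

In normal adjustment the tube length equals f_obj + f_eye and |M| = f_obj/f_eye.
So f_obj = 32 f_eye and 32 f_eye + f_eye = 132 cm, giving f_eye = 132/33 = 4.000 cm and f_obj = 128.000 cm.

4.0 cm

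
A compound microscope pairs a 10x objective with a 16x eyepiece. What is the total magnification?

The overall magnification of a compound microscope is the product of the objective and eyepiece magnifications:
M = M_obj x M_eye = 10 x 16 = 160.

160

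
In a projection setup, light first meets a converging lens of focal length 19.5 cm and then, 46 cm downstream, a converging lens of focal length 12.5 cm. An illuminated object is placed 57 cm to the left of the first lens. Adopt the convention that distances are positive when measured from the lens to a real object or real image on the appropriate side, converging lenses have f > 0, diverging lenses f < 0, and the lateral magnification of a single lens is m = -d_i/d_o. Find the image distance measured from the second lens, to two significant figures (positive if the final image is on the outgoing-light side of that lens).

First lens: d_i1 = 1/(1/19.5 - 1/57) = 29.640 cm.
Object distance for lens 2: d_o2 = 46 - 29.640 = 16.360 cm.
Second lens: d_i2 = 1/(1/12.5 - 1/(16.360)) = 52.979 cm.

53 cm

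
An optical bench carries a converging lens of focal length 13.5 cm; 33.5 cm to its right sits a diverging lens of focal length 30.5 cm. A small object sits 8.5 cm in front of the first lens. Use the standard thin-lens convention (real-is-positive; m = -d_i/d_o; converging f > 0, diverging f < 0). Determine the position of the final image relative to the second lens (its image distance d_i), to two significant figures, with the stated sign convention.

-20 cm

Lens 1: 1/d_i1 = 1/f_1 - 1/d_o1 = 1/13.5 - 1/8.5 = -0.04357 cm^-1, so d_i1 = -22.950 cm.
With d_i1 < 0 the first image is virtual and lies on the object side; the object distance for lens 2 is d_o2 = 33.5 - (-22.950) = 56.450 cm.
Lens 2: 1/d_i2 = 1/f_2 - 1/d_o2 = 1/(-30.5) - 1/(56.450) = -0.05050 cm^-1, so d_i2 = -19.801 cm.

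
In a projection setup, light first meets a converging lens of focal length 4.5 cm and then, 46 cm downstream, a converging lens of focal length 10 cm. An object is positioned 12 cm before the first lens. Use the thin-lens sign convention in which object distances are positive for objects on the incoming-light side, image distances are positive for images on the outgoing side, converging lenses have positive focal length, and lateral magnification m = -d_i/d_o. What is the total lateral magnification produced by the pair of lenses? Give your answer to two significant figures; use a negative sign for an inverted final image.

Applying the thin-lens equation to the first lens, 1/4.5 = 1/12 + 1/d_i1, which gives d_i1 = 7.200 cm.
Its lateral magnification is m_1 = -d_i1/d_o1 = -(7.200)/12 = -0.6000.
The intermediate image is 7.200 cm to the right of lens 1, so d_o2 = L - d_i1 = 46 - 7.200 = 38.800 cm.
Applying the thin-lens equation again with f_2 = 10 cm and d_o2 = 38.800 cm gives d_i2 = 13.472 cm.
m_2 = -(13.472)/(38.800) = -0.3472.
Total m = m_1 x m_2 = (-0.6000)(-0.3472) = 0.2083.

0.21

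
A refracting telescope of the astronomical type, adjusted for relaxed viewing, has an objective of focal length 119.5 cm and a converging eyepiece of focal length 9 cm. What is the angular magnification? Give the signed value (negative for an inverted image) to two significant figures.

M = -f_obj/f_eye = -119.5/(9) = -13.278.

-13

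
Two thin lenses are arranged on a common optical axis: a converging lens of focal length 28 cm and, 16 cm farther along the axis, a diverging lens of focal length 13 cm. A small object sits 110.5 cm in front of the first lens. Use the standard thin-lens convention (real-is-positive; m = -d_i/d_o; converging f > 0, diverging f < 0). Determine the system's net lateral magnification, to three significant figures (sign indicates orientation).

First lens: d_i1 = 1/(1/28 - 1/110.5) = 37.503 cm.
m_1 = -(37.503)/110.5 = -0.3394.
Since 37.503 cm > 16 cm, the first image lies past the second lens and serves as a virtual object: d_o2 = L - d_i1 = -21.503 cm.
Second lens: d_i2 = 1/(1/(-13) - 1/(-21.503)) = -32.875 cm.
m_2 = -(-32.875)/(-21.503) = -1.5289.
Total m = m_1 x m_2 = (-0.3394)(-1.5289) = 0.5189.

0.519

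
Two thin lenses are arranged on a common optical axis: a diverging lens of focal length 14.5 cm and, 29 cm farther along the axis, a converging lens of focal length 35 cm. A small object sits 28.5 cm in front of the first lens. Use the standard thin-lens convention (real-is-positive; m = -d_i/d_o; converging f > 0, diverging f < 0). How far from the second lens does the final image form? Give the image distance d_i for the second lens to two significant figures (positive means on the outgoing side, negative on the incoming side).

370 cm

Applying the thin-lens equation to the first lens, 1/(-14.5) = 1/28.5 + 1/d_i1, which gives d_i1 = -9.610 cm.
With d_i1 < 0 the first image is virtual and lies on the object side; the object distance for lens 2 is d_o2 = 29 - (-9.610) = 38.610 cm.
Applying the thin-lens equation again with f_2 = 35 cm and d_o2 = 38.610 cm gives d_i2 = 374.291 cm.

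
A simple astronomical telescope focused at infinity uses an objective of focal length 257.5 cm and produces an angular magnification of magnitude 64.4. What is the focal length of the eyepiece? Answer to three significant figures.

|M| = f_obj/f_eye, so f_eye = f_obj/|M| = 257.5/64.4 = 3.998 cm.

4.00 cm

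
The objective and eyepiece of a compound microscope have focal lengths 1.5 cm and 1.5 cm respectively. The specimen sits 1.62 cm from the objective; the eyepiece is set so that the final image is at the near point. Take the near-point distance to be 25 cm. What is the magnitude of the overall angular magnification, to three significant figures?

Objective: 1/d_i = 1/f_obj - 1/d_o = 1/1.5 - 1/1.62 = 0.04938 cm^-1, so d_i = 20.250 cm.
m_obj = -d_i/d_o = -20.250/1.62 = -12.500.
Eyepiece angular magnification (image at near point): M_eye = 1 + D/f_e = 1 + 25/1.5 = 17.667.
Overall M = m_obj x M_eye = (-12.500)(17.667) = -220.83.
|M| = 220.83.

221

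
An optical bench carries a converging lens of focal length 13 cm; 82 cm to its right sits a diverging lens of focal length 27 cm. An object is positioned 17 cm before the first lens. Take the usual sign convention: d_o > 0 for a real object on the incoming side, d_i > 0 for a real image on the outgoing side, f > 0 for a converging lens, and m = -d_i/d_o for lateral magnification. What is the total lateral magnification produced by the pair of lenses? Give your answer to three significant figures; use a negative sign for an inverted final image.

Applying the thin-lens equation to the first lens, 1/13 = 1/17 + 1/d_i1, which gives d_i1 = 55.250 cm.
Its lateral magnification is m_1 = -d_i1/d_o1 = -(55.250)/17 = -3.2500.
That image sits 26.750 cm in front of the second lens, so d_o2 = 26.750 cm.
Applying the thin-lens equation again with f_2 = -27 cm and d_o2 = 26.750 cm gives d_i2 = -13.437 cm.
m_2 = -(-13.437)/(26.750) = 0.5023.
Overall magnification: m = m_1 m_2 = -1.6326.

-1.63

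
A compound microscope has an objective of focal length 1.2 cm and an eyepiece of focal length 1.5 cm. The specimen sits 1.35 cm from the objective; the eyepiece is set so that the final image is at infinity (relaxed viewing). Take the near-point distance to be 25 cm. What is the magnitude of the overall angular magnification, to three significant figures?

133

Objective: 1/d_i = 1/f_obj - 1/d_o = 1/1.2 - 1/1.35 = 0.09259 cm^-1, so d_i = 10.800 cm.
m_obj = -d_i/d_o = -10.800/1.35 = -8.000.
Eyepiece angular magnification (image at infinity): M_eye = D/f_e = 25/1.5 = 16.667.
Overall M = m_obj x M_eye = (-8.000)(16.667) = -133.33.
|M| = 133.33.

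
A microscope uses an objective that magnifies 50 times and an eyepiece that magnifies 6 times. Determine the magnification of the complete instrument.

300

The overall magnification of a compound microscope is the product of the objective and eyepiece magnifications:
M = M_obj x M_eye = 50 x 6 = 300.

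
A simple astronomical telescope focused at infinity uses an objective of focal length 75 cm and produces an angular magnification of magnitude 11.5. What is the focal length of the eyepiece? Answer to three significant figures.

6.52 cm

|M| = f_obj/f_eye, so f_eye = f_obj/|M| = 75/11.5 = 6.522 cm.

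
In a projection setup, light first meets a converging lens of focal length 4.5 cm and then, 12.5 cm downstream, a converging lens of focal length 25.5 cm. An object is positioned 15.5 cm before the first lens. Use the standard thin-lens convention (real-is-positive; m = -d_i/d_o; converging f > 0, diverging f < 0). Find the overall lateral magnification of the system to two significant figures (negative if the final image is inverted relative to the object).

-0.54

Applying the thin-lens equation to the first lens, 1/4.5 = 1/15.5 + 1/d_i1, which gives d_i1 = 6.341 cm.
Its lateral magnification is m_1 = -d_i1/d_o1 = -(6.341)/15.5 = -0.4091.
That image sits 6.159 cm in front of the second lens, so d_o2 = 6.159 cm.
Applying the thin-lens equation again with f_2 = 25.5 cm and d_o2 = 6.159 cm gives d_i2 = -8.120 cm.
m_2 = -(-8.120)/(6.159) = 1.3184.
The system's lateral magnification is m_1 m_2 = (-0.4091)(1.3184) = -0.5394.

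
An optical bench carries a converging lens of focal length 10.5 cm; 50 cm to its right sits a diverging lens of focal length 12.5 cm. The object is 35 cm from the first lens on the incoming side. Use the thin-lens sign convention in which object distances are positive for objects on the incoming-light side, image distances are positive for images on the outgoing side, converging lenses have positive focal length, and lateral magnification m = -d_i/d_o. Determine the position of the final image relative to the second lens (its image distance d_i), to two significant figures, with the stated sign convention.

First lens: d_i1 = 1/(1/10.5 - 1/35) = 15.000 cm.
Object distance for lens 2: d_o2 = 50 - 15.000 = 35.000 cm.
Second lens: d_i2 = 1/(1/(-12.5) - 1/(35.000)) = -9.211 cm.

-9.2 cm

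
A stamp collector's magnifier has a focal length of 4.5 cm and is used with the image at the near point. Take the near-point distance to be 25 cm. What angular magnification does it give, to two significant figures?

6.6

M = 1 + D/f = 1 + 25/4.5 = 6.556.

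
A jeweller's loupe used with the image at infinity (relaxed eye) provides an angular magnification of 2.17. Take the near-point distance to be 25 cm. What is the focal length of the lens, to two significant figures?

12 cm

For the image at infinity, M = D/f.
f = D/M = 25/2.17 = 11.521 cm.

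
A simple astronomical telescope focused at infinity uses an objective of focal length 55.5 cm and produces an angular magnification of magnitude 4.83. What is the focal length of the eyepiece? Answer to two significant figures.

|M| = f_obj/f_eye, so f_eye = f_obj/|M| = 55.5/4.83 = 11.491 cm.

11 cm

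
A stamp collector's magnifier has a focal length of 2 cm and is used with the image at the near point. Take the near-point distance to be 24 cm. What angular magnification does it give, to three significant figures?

M = 1 + D/f = 1 + 24/2 = 13.000.

13.0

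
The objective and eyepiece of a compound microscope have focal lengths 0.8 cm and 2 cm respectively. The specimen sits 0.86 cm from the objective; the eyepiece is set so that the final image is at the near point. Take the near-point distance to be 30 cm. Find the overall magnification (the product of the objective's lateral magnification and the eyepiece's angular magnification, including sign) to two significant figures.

Objective: 1/d_i = 1/f_obj - 1/d_o = 1/0.8 - 1/0.86 = 0.08721 cm^-1, so d_i = 11.467 cm.
m_obj = -d_i/d_o = -11.467/0.86 = -13.333.
Eyepiece angular magnification (image at near point): M_eye = 1 + D/f_e = 1 + 30/2 = 16.000.
Overall M = m_obj x M_eye = (-13.333)(16.000) = -213.33.

-210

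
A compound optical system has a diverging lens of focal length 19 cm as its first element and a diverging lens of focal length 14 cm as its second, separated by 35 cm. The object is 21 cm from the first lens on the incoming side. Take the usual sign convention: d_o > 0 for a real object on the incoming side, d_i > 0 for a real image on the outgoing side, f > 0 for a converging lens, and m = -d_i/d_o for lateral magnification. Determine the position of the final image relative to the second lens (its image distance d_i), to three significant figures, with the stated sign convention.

Applying the thin-lens equation to the first lens, 1/(-19) = 1/21 + 1/d_i1, which gives d_i1 = -9.975 cm.
With d_i1 < 0 the first image is virtual and lies on the object side; the object distance for lens 2 is d_o2 = 35 - (-9.975) = 44.975 cm.
Applying the thin-lens equation again with f_2 = -14 cm and d_o2 = 44.975 cm gives d_i2 = -10.677 cm.

-10.7 cm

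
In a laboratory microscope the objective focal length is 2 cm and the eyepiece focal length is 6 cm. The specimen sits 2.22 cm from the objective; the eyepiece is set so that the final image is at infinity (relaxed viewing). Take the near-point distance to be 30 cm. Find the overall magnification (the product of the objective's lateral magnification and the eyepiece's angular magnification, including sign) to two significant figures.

Objective: 1/d_i = 1/f_obj - 1/d_o = 1/2 - 1/2.22 = 0.04955 cm^-1, so d_i = 20.182 cm.
m_obj = -d_i/d_o = -20.182/2.22 = -9.091.
Eyepiece angular magnification (image at infinity): M_eye = D/f_e = 30/6 = 5.000.
Overall M = m_obj x M_eye = (-9.091)(5.000) = -45.45.

-45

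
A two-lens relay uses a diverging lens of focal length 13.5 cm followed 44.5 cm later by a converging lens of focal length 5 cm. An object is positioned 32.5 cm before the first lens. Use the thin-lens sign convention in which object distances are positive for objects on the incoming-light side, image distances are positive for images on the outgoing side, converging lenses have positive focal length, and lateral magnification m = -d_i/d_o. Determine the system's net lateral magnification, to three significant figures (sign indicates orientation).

-0.0299

Lens 1: 1/d_i1 = 1/f_1 - 1/d_o1 = 1/(-13.5) - 1/32.5 = -0.10484 cm^-1, so d_i1 = -9.538 cm.
m_1 = -(-9.538)/32.5 = 0.2935.
The intermediate image is virtual, 9.538 cm to the left of lens 1, so d_o2 = L - d_i1 = 44.5 - (-9.538) = 54.038 cm.
Lens 2: 1/d_i2 = 1/f_2 - 1/d_o2 = 1/5 - 1/(54.038) = 0.18149 cm^-1, so d_i2 = 5.510 cm.
m_2 = -(5.510)/(54.038) = -0.1020.
Overall magnification: m = m_1 m_2 = -0.0299.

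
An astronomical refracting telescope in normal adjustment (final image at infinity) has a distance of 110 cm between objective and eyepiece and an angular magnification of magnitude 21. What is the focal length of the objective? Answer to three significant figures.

In normal adjustment the tube length equals f_obj + f_eye and |M| = f_obj/f_eye.
So f_obj = 21 f_eye and 21 f_eye + f_eye = 110 cm, giving f_eye = 110/22 = 5.000 cm and f_obj = 105.000 cm.

105 cm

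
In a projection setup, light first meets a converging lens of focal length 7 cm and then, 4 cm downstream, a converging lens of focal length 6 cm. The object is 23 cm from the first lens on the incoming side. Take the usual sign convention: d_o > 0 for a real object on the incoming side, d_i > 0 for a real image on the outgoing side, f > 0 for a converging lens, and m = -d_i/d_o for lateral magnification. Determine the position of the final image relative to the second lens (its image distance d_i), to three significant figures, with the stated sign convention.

Applying the thin-lens equation to the first lens, 1/7 = 1/23 + 1/d_i1, which gives d_i1 = 10.062 cm.
This image would form 10.062 cm past lens 1, i.e. 6.062 cm beyond lens 2, so it is a virtual object for lens 2: d_o2 = 4 - 10.062 = -6.062 cm.
Applying the thin-lens equation again with f_2 = 6 cm and d_o2 = -6.062 cm gives d_i2 = 3.016 cm.

3.02 cm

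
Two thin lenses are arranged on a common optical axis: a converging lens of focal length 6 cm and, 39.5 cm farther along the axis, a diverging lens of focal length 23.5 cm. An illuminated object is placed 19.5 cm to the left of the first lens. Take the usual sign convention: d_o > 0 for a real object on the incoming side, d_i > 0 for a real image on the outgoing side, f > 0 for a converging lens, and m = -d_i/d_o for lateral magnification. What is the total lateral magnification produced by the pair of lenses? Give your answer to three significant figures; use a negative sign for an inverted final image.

-0.192

First lens: d_i1 = 1/(1/6 - 1/19.5) = 8.667 cm.
m_1 = -(8.667)/19.5 = -0.4444.
That image sits 30.833 cm in front of the second lens, so d_o2 = 30.833 cm.
Second lens: d_i2 = 1/(1/(-23.5) - 1/(30.833)) = -13.336 cm.
m_2 = -(-13.336)/(30.833) = 0.4325.
Overall magnification: m = m_1 m_2 = -0.1922.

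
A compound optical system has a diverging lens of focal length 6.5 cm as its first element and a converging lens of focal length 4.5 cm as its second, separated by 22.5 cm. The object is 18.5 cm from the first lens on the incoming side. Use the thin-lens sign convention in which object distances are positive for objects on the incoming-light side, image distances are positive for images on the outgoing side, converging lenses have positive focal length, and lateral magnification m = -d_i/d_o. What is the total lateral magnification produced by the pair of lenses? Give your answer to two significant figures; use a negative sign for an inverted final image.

Lens 1: 1/d_i1 = 1/f_1 - 1/d_o1 = 1/(-6.5) - 1/18.5 = -0.20790 cm^-1, so d_i1 = -4.810 cm.
m_1 = -(-4.810)/18.5 = 0.2600.
The intermediate image is virtual, 4.810 cm to the left of lens 1, so d_o2 = L - d_i1 = 22.5 - (-4.810) = 27.310 cm.
Lens 2: 1/d_i2 = 1/f_2 - 1/d_o2 = 1/4.5 - 1/(27.310) = 0.18561 cm^-1, so d_i2 = 5.388 cm.
m_2 = -(5.388)/(27.310) = -0.1973.
The system's lateral magnification is m_1 m_2 = (0.2600)(-0.1973) = -0.0513.

-0.051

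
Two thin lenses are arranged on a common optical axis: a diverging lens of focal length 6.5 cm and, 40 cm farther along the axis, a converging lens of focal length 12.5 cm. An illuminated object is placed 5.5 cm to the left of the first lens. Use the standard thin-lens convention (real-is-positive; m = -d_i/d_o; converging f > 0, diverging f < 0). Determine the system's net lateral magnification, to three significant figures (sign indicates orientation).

Applying the thin-lens equation to the first lens, 1/(-6.5) = 1/5.5 + 1/d_i1, which gives d_i1 = -2.979 cm.
Its lateral magnification is m_1 = -d_i1/d_o1 = -(-2.979)/5.5 = 0.5417.
The intermediate image is virtual, 2.979 cm to the left of lens 1, so d_o2 = L - d_i1 = 40 - (-2.979) = 42.979 cm.
Applying the thin-lens equation again with f_2 = 12.5 cm and d_o2 = 42.979 cm gives d_i2 = 17.626 cm.
m_2 = -(17.626)/(42.979) = -0.4101.
Overall magnification: m = m_1 m_2 = -0.2221.

-0.222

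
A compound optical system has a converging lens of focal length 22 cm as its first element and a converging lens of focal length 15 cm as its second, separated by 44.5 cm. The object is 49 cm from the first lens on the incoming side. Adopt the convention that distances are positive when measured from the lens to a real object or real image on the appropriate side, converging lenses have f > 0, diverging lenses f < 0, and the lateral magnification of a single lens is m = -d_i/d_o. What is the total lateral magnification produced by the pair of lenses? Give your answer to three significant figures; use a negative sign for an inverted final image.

-1.17

Lens 1: 1/d_i1 = 1/f_1 - 1/d_o1 = 1/22 - 1/49 = 0.02505 cm^-1, so d_i1 = 39.926 cm.
m_1 = -(39.926)/49 = -0.8148.
The intermediate image is 39.926 cm to the right of lens 1, so d_o2 = L - d_i1 = 44.5 - 39.926 = 4.574 cm.
Lens 2: 1/d_i2 = 1/f_2 - 1/d_o2 = 1/15 - 1/(4.574) = -0.15196 cm^-1, so d_i2 = -6.581 cm.
m_2 = -(-6.581)/(4.574) = 1.4387.
The system's lateral magnification is m_1 m_2 = (-0.8148)(1.4387) = -1.1723.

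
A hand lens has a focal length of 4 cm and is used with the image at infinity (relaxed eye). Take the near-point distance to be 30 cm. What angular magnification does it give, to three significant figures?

M = D/f = 30/4 = 7.500.

7.50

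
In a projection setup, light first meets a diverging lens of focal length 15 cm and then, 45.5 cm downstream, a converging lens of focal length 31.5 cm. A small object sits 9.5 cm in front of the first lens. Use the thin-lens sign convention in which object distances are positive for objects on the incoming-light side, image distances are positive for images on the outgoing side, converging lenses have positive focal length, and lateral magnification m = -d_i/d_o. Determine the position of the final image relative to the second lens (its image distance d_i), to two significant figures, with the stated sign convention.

Applying the thin-lens equation to the first lens, 1/(-15) = 1/9.5 + 1/d_i1, which gives d_i1 = -5.816 cm.
With d_i1 < 0 the first image is virtual and lies on the object side; the object distance for lens 2 is d_o2 = 45.5 - (-5.816) = 51.316 cm.
Applying the thin-lens equation again with f_2 = 31.5 cm and d_o2 = 51.316 cm gives d_i2 = 81.572 cm.

82 cm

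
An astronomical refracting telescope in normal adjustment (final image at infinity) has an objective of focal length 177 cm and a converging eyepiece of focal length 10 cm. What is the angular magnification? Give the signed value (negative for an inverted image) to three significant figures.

-17.7

M = -f_obj/f_eye = -177/(10) = -17.700.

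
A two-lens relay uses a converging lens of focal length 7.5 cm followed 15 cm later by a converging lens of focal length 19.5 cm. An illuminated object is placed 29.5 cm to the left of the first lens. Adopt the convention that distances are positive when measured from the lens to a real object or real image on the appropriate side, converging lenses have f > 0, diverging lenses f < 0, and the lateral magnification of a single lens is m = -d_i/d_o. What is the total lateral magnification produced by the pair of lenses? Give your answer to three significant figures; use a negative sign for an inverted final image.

-0.457

First lens: d_i1 = 1/(1/7.5 - 1/29.5) = 10.057 cm.
m_1 = -(10.057)/29.5 = -0.3409.
Object distance for lens 2: d_o2 = 15 - 10.057 = 4.943 cm.
Second lens: d_i2 = 1/(1/19.5 - 1/(4.943)) = -6.622 cm.
m_2 = -(-6.622)/(4.943) = 1.3396.
Overall magnification: m = m_1 m_2 = -0.4567.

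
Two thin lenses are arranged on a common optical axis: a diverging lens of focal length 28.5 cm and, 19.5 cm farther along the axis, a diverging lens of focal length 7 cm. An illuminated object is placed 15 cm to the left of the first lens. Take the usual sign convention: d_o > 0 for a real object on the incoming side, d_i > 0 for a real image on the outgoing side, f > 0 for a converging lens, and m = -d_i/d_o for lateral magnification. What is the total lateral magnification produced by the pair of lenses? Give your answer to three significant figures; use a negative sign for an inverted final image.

0.126

Lens 1: 1/d_i1 = 1/f_1 - 1/d_o1 = 1/(-28.5) - 1/15 = -0.10175 cm^-1, so d_i1 = -9.828 cm.
m_1 = -(-9.828)/15 = 0.6552.
With d_i1 < 0 the first image is virtual and lies on the object side; the object distance for lens 2 is d_o2 = 19.5 - (-9.828) = 29.328 cm.
Lens 2: 1/d_i2 = 1/f_2 - 1/d_o2 = 1/(-7) - 1/(29.328) = -0.17695 cm^-1, so d_i2 = -5.651 cm.
m_2 = -(-5.651)/(29.328) = 0.1927.
Overall magnification: m = m_1 m_2 = 0.1262.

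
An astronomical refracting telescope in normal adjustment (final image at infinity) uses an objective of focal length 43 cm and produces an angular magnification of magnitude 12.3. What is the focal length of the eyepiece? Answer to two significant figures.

3.5 cm

|M| = f_obj/f_eye, so f_eye = f_obj/|M| = 43/12.3 = 3.496 cm.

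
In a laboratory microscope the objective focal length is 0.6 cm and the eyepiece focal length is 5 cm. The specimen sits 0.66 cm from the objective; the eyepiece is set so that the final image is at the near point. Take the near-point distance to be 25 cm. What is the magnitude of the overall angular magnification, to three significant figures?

60.0

Objective: 1/d_i = 1/f_obj - 1/d_o = 1/0.6 - 1/0.66 = 0.15152 cm^-1, so d_i = 6.600 cm.
m_obj = -d_i/d_o = -6.600/0.66 = -10.000.
Eyepiece angular magnification (image at near point): M_eye = 1 + D/f_e = 1 + 25/5 = 6.000.
Overall M = m_obj x M_eye = (-10.000)(6.000) = -60.00.
|M| = 60.00.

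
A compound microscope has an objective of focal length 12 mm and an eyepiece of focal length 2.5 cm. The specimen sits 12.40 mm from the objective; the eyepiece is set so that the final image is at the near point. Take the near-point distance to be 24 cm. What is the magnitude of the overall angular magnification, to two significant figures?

Convert to cm: f_obj = 12 mm = 1.2 cm; d_o = 12.40 mm = 1.24 cm.
Objective: 1/d_i = 1/f_obj - 1/d_o = 1/1.2 - 1/1.24 = 0.02688 cm^-1, so d_i = 37.200 cm.
m_obj = -d_i/d_o = -37.200/1.24 = -30.000.
Eyepiece angular magnification (image at near point): M_eye = 1 + D/f_e = 1 + 24/2.5 = 10.600.
Overall M = m_obj x M_eye = (-30.000)(10.600) = -318.00.
|M| = 318.00.

320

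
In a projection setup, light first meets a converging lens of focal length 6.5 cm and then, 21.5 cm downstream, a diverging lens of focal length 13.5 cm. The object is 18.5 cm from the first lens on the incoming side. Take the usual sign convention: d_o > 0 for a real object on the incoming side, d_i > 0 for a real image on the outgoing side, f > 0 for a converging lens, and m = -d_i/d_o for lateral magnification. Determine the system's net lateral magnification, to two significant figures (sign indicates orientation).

Applying the thin-lens equation to the first lens, 1/6.5 = 1/18.5 + 1/d_i1, which gives d_i1 = 10.021 cm.
Its lateral magnification is m_1 = -d_i1/d_o1 = -(10.021)/18.5 = -0.5417.
That image sits 11.479 cm in front of the second lens, so d_o2 = 11.479 cm.
Applying the thin-lens equation again with f_2 = -13.5 cm and d_o2 = 11.479 cm gives d_i2 = -6.204 cm.
m_2 = -(-6.204)/(11.479) = 0.5405.
Total m = m_1 x m_2 = (-0.5417)(0.5405) = -0.2927.

-0.29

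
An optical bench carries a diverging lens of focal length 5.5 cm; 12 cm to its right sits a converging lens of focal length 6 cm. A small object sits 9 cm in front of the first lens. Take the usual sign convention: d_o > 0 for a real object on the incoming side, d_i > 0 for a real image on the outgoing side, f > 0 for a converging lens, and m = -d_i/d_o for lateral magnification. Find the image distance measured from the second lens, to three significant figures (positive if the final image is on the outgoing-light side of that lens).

First lens: d_i1 = 1/(1/(-5.5) - 1/9) = -3.414 cm.
With d_i1 < 0 the first image is virtual and lies on the object side; the object distance for lens 2 is d_o2 = 12 - (-3.414) = 15.414 cm.
Second lens: d_i2 = 1/(1/6 - 1/(15.414)) = 9.824 cm.

9.82 cm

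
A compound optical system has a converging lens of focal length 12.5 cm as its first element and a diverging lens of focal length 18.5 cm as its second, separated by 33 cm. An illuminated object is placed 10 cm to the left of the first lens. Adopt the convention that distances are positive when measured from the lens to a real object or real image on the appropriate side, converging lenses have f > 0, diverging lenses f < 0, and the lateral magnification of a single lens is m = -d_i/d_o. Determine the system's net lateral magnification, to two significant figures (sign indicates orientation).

Lens 1: 1/d_i1 = 1/f_1 - 1/d_o1 = 1/12.5 - 1/10 = -0.02000 cm^-1, so d_i1 = -50.000 cm.
m_1 = -(-50.000)/10 = 5.0000.
With d_i1 < 0 the first image is virtual and lies on the object side; the object distance for lens 2 is d_o2 = 33 - (-50.000) = 83.000 cm.
Lens 2: 1/d_i2 = 1/f_2 - 1/d_o2 = 1/(-18.5) - 1/(83.000) = -0.06610 cm^-1, so d_i2 = -15.128 cm.
m_2 = -(-15.128)/(83.000) = 0.1823.
The system's lateral magnification is m_1 m_2 = (5.0000)(0.1823) = 0.9113.

0.91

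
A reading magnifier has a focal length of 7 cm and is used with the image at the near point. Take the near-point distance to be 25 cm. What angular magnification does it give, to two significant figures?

M = 1 + D/f = 1 + 25/7 = 4.571.

4.6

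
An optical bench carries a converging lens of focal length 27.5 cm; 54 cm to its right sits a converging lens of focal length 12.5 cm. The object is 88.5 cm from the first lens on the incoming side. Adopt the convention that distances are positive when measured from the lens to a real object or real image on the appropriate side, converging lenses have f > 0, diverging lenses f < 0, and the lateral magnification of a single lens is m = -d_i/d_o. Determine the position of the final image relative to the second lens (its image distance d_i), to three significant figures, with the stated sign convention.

110 cm

Lens 1: 1/d_i1 = 1/f_1 - 1/d_o1 = 1/27.5 - 1/88.5 = 0.02506 cm^-1, so d_i1 = 39.898 cm.
Object distance for lens 2: d_o2 = 54 - 39.898 = 14.102 cm.
Lens 2: 1/d_i2 = 1/f_2 - 1/d_o2 = 1/12.5 - 1/(14.102) = 0.00909 cm^-1, so d_i2 = 110.006 cm.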